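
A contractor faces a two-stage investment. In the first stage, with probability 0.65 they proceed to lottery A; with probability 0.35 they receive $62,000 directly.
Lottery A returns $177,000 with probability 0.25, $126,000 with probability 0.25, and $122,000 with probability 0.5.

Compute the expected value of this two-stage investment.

$110,587.50

EV(A) = 0.25 × 177000 + 0.25 × 126000 + 0.5 × 122000 = 44250 + 31500 + 61000 = 136750
Branch B: 62000 (certain)
Overall = 0.65 × 136750 + 0.35 × 62000 = 88887.5 + 21700 = 110587.5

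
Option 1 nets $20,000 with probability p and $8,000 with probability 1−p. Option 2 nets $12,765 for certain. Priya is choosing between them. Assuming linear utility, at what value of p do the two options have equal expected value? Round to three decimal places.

p = 0.397

p·20000 + (1−p)·8000 = 12765
12000p + 8000 = 12765
p = (12765 − 8000) / 12000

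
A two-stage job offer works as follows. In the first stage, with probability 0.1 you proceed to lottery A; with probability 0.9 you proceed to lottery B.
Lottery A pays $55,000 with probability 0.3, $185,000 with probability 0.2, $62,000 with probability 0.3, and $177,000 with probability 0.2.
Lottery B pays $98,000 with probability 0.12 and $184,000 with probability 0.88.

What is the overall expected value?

$167,062

EV(A) = 0.3 × 55000 + 0.2 × 185000 + 0.3 × 62000 + 0.2 × 177000 = 16500 + 37000 + 18600 + 35400 = 107500
EV(B) = 0.12 × 98000 + 0.88 × 184000 = 11760 + 161920 = 173680
Overall = 0.1 × 107500 + 0.9 × 173680 = 10750 + 156312 = 167062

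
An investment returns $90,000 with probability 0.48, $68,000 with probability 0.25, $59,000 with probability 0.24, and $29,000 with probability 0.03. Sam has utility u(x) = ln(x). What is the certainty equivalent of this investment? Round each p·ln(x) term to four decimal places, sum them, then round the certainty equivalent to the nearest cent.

$73,291.51

E[u] = 0.48·ln(90000) + 0.25·ln(68000) + 0.24·ln(59000) + 0.03·ln(29000) = 5.4756 + 2.7818 + 2.6365 + 0.3083 = 11.2022
CE = e^11.2022 ≈ 73291.51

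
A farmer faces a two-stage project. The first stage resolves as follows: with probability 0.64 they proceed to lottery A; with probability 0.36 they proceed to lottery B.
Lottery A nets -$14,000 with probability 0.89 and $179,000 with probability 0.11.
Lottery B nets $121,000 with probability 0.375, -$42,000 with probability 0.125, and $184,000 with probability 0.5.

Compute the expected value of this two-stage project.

$52,192.20

EV(A) = 0.89 × (-14000) + 0.11 × 179000 = -12460 + 19690 = 7230
EV(B) = 0.375 × 121000 + 0.125 × (-42000) + 0.5 × 184000 = 45375 − 5250 + 92000 = 132125
Overall = 0.64 × 7230 + 0.36 × 132125 = 4627.2 + 47565 = 52192.2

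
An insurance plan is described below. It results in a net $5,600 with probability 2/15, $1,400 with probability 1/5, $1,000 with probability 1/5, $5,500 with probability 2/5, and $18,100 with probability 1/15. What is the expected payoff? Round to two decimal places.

EV = 2/15 × 5600 + 1/5 × 1400 + 1/5 × 1000 + 2/5 × 5500 + 1/15 × 18100 = 746.6667 + 280 + 200 + 2200 + 1206.6667 = 4633.3333

$4,633.33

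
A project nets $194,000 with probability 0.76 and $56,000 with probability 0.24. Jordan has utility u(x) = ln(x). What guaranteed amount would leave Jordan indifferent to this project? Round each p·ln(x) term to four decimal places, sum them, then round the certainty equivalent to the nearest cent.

E[u] = 0.76·ln(194000) + 0.24·ln(56000) = 9.2535 + 2.6239 = 11.8774
CE = e^11.8774 ≈ 143975.73

$143,975.73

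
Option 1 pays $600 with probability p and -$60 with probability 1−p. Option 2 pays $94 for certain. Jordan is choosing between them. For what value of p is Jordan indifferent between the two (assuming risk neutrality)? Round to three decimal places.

p = 0.233

p·600 + (1−p)·(-60) = 94
660p − 60 = 94
p = (94 + 60) / 660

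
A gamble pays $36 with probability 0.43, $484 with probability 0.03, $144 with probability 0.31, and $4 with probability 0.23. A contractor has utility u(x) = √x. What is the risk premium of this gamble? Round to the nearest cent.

E[u] = 0.43·√36 + 0.03·√484 + 0.31·√144 + 0.23·√4 = 0.43·6 + 0.03·22 + 0.31·12 + 0.23·2 = 7.42
CE = (7.42)² = 55.0564
Risk premium = EV − CE = 75.56 − 55.0564 = 20.5036

$20.50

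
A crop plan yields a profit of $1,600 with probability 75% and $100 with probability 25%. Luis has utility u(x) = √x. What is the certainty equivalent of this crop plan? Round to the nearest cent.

$1,056.25

E[u] = 0.75·√1600 + 0.25·√100 = 0.75·40 + 0.25·10 = 32.5
CE = (32.5)² = 1056.25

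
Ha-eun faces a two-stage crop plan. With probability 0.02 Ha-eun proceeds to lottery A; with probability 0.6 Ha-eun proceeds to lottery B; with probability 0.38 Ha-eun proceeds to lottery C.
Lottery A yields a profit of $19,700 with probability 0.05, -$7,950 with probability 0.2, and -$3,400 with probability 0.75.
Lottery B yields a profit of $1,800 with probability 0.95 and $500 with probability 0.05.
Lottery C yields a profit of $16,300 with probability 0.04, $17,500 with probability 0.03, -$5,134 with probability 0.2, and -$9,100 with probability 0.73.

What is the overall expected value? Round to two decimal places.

EV(A) = 0.05 × 19700 + 0.2 × (-7950) + 0.75 × (-3400) = 985 − 1590 − 2550 = -3155
EV(B) = 0.95 × 1800 + 0.05 × 500 = 1710 + 25 = 1735
EV(C) = 0.04 × 16300 + 0.03 × 17500 + 0.2 × (-5134) + 0.73 × (-9100) = 652 + 525 − 1026.8 − 6643 = -6492.8
Overall = 0.02 × (-3155) + 0.6 × 1735 + 0.38 × (-6492.8) = -63.1 + 1041 − 2467.264 = -1489.364

-$1,489.36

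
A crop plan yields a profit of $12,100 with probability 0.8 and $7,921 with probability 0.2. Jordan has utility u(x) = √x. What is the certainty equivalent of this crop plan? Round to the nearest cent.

E[u] = 0.8·√12100 + 0.2·√7921 = 0.8·110 + 0.2·89 = 105.8
CE = (105.8)² = 11193.64

$11,193.64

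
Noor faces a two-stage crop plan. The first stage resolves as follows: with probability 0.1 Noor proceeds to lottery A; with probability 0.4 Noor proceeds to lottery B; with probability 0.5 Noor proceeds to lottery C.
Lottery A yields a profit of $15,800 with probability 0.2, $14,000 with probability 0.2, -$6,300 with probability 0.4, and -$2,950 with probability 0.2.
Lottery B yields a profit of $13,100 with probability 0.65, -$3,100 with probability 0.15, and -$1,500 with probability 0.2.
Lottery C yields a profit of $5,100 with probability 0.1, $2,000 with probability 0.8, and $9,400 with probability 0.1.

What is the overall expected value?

$4,910

EV(A) = 0.2 × 15800 + 0.2 × 14000 + 0.4 × (-6300) + 0.2 × (-2950) = 3160 + 2800 − 2520 − 590 = 2850
EV(B) = 0.65 × 13100 + 0.15 × (-3100) + 0.2 × (-1500) = 8515 − 465 − 300 = 7750
EV(C) = 0.1 × 5100 + 0.8 × 2000 + 0.1 × 9400 = 510 + 1600 + 940 = 3050
Overall = 0.1 × 2850 + 0.4 × 7750 + 0.5 × 3050 = 285 + 3100 + 1525 = 4910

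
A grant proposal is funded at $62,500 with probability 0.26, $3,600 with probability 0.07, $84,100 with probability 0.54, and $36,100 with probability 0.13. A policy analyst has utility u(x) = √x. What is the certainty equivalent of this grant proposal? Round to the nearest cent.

E[u] = 0.26·√62500 + 0.07·√3600 + 0.54·√84100 + 0.13·√36100 = 0.26·250 + 0.07·60 + 0.54·290 + 0.13·190 = 250.5
CE = (250.5)² = 62750.25

$62,750.25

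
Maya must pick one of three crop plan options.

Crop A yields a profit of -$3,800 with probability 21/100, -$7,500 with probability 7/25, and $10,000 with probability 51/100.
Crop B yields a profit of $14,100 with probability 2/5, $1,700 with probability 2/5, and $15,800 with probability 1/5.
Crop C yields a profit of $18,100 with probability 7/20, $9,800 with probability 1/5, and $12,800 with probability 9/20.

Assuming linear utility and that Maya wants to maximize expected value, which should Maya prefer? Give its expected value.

Crop A = 21/100 × (-3800) + 7/25 × (-7500) + 51/100 × 10000 = -798 − 2100 + 5100 = 2202
Crop B = 2/5 × 14100 + 2/5 × 1700 + 1/5 × 15800 = 5640 + 680 + 3160 = 9480
Crop C = 7/20 × 18100 + 1/5 × 9800 + 9/20 × 12800 = 6335 + 1960 + 5760 = 14055

Crop C ($14,055)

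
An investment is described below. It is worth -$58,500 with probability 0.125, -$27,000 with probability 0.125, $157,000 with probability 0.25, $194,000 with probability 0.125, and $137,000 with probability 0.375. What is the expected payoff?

$104,187.50

EV = 0.125 × (-58500) + 0.125 × (-27000) + 0.25 × 157000 + 0.125 × 194000 + 0.375 × 137000 = -7312.5 − 3375 + 39250 + 24250 + 51375 = 104187.5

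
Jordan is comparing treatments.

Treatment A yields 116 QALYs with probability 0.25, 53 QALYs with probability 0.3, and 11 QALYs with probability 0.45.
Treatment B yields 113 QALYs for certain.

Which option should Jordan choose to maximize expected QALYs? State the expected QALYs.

Treatment A = 0.25 × 116 + 0.3 × 53 + 0.45 × 11 = 29 + 15.9 + 4.95 = 49.85
Treatment B: 113 (certain)

Treatment B (113 QALYs)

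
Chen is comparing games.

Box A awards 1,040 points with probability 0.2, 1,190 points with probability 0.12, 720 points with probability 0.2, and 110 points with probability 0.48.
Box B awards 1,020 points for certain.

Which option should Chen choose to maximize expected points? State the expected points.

Box A = 0.2 × 1040 + 0.12 × 1190 + 0.2 × 720 + 0.48 × 110 = 208 + 142.8 + 144 + 52.8 = 547.6
Box B: 1020 (certain)

Box B (1,020 points)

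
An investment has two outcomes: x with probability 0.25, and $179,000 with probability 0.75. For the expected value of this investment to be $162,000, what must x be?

0.25·x + 0.75·179000 = 162000
0.25·x = 162000 − 134250 = 27750
x = 27750 / 0.25 = 111000

x = $111,000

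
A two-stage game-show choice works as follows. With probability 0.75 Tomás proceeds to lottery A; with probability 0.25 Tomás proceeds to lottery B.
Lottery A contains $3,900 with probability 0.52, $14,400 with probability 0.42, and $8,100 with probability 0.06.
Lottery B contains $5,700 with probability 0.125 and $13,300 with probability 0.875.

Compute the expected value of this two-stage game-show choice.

EV(A) = 0.52 × 3900 + 0.42 × 14400 + 0.06 × 8100 = 2028 + 6048 + 486 = 8562
EV(B) = 0.125 × 5700 + 0.875 × 13300 = 712.5 + 11637.5 = 12350
Overall = 0.75 × 8562 + 0.25 × 12350 = 6421.5 + 3087.5 = 9509

$9,509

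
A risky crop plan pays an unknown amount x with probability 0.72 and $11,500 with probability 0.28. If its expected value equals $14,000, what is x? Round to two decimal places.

0.72·x + 0.28·11500 = 14000
0.72·x = 14000 − 3220 = 10780
x = 10780 / 0.72 = 14972.2222

x = $14,972.22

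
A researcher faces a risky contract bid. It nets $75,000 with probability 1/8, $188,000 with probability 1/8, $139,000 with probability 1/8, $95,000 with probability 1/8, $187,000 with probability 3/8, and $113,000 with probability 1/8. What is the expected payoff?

$146,375

EV = 1/8 × 75000 + 1/8 × 188000 + 1/8 × 139000 + 1/8 × 95000 + 3/8 × 187000 + 1/8 × 113000 = 9375 + 23500 + 17375 + 11875 + 70125 + 14125 = 146375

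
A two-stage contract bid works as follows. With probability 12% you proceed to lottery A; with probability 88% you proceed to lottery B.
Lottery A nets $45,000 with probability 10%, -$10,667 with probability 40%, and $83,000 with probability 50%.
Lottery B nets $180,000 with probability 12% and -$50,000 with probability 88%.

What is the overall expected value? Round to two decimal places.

EV(A) = 0.1 × 45000 + 0.4 × (-10667) + 0.5 × 83000 = 4500 − 4266.8 + 41500 = 41733.2
EV(B) = 0.12 × 180000 + 0.88 × (-50000) = 21600 − 44000 = -22400
Overall = 0.12 × 41733.2 + 0.88 × (-22400) = 5007.984 − 19712 = -14704.016

-$14,704.02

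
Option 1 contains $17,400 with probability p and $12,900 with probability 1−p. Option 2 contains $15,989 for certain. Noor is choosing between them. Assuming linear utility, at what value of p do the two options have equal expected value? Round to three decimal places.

p·17400 + (1−p)·12900 = 15989
4500p + 12900 = 15989
p = (15989 − 12900) / 4500

p = 0.686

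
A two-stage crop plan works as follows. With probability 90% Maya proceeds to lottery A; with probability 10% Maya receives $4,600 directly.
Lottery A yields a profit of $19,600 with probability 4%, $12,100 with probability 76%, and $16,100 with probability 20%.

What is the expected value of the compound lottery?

$12,340

EV(A) = 0.04 × 19600 + 0.76 × 12100 + 0.2 × 16100 = 784 + 9196 + 3220 = 13200
Branch B: 4600 (certain)
Overall = 0.9 × 13200 + 0.1 × 4600 = 11880 + 460 = 12340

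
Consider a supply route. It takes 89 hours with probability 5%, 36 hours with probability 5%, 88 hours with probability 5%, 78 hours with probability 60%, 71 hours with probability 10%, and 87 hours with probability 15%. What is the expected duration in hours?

EV = 0.05 × 89 + 0.05 × 36 + 0.05 × 88 + 0.6 × 78 + 0.1 × 71 + 0.15 × 87 = 4.45 + 1.8 + 4.4 + 46.8 + 7.1 + 13.05 = 77.6

77.6 hours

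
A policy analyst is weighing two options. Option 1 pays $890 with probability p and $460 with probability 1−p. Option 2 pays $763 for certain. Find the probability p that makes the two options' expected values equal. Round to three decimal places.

p·890 + (1−p)·460 = 763
430p + 460 = 763
p = (763 − 460) / 430

p = 0.705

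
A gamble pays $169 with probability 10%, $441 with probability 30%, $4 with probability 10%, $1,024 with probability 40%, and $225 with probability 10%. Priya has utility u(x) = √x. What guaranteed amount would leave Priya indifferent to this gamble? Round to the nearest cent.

$488.41

E[u] = 0.1·√169 + 0.3·√441 + 0.1·√4 + 0.4·√1024 + 0.1·√225 = 0.1·13 + 0.3·21 + 0.1·2 + 0.4·32 + 0.1·15 = 22.1
CE = (22.1)² = 488.41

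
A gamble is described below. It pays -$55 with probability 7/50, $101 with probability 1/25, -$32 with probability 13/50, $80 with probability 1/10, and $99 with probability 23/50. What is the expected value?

EV = 7/50 × (-55) + 1/25 × 101 + 13/50 × (-32) + 1/10 × 80 + 23/50 × 99 = -7.7 + 4.04 − 8.32 + 8 + 45.54 = 41.56

$41.56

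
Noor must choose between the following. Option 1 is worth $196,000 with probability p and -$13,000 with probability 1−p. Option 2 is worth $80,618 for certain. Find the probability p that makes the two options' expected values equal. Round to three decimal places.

p·196000 + (1−p)·(-13000) = 80618
209000p − 13000 = 80618
p = (80618 + 13000) / 209000

p = 0.448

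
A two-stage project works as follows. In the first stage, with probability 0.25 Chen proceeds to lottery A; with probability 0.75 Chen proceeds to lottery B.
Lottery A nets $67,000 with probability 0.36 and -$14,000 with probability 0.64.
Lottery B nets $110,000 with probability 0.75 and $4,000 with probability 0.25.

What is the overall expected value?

EV(A) = 0.36 × 67000 + 0.64 × (-14000) = 24120 − 8960 = 15160
EV(B) = 0.75 × 110000 + 0.25 × 4000 = 82500 + 1000 = 83500
Overall = 0.25 × 15160 + 0.75 × 83500 = 3790 + 62625 = 66415

$66,415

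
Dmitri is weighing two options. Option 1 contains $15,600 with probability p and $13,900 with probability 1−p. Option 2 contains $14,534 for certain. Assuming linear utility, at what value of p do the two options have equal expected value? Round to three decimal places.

p·15600 + (1−p)·13900 = 14534
1700p + 13900 = 14534
p = (14534 − 13900) / 1700

p = 0.373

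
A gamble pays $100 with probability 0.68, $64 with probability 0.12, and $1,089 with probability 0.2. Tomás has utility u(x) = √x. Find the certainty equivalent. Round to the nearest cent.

$206.21

E[u] = 0.68·√100 + 0.12·√64 + 0.2·√1089 = 0.68·10 + 0.12·8 + 0.2·33 = 14.36
CE = (14.36)² = 206.2096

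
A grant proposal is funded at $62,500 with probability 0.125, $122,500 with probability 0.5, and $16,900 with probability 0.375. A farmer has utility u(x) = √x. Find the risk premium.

E[u] = 0.125·√62500 + 0.5·√122500 + 0.375·√16900 = 0.125·250 + 0.5·350 + 0.375·130 = 255
CE = (255)² = 65025
Risk premium = EV − CE = 75400 − 65025 = 10375

$10,375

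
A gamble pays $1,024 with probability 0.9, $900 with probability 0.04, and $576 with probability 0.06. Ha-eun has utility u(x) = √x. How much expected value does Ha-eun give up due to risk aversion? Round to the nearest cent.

E[u] = 0.9·√1024 + 0.04·√900 + 0.06·√576 = 0.9·32 + 0.04·30 + 0.06·24 = 31.44
CE = (31.44)² = 988.4736
Risk premium = EV − CE = 992.16 − 988.4736 = 3.6864

$3.69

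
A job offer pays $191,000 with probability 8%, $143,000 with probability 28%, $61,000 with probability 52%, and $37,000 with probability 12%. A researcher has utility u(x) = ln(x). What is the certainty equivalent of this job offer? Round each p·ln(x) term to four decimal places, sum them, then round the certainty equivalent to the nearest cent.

$79,897.51

E[u] = 0.08·ln(191000) + 0.28·ln(143000) + 0.52·ln(61000) + 0.12·ln(37000) = 0.9728 + 3.3238 + 5.7297 + 1.2622 = 11.2885
CE = e^11.2885 ≈ 79897.51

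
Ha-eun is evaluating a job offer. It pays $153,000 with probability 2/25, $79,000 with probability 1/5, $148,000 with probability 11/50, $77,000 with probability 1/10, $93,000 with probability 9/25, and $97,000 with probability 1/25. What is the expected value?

EV = 2/25 × 153000 + 1/5 × 79000 + 11/50 × 148000 + 1/10 × 77000 + 9/25 × 93000 + 1/25 × 97000 = 12240 + 15800 + 32560 + 7700 + 33480 + 3880 = 105660

$105,660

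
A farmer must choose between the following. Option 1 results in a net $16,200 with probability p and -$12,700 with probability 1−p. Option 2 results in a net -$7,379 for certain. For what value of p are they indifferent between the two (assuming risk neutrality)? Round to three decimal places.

p = 0.184

p·16200 + (1−p)·(-12700) = -7379
28900p − 12700 = -7379
p = (-7379 + 12700) / 28900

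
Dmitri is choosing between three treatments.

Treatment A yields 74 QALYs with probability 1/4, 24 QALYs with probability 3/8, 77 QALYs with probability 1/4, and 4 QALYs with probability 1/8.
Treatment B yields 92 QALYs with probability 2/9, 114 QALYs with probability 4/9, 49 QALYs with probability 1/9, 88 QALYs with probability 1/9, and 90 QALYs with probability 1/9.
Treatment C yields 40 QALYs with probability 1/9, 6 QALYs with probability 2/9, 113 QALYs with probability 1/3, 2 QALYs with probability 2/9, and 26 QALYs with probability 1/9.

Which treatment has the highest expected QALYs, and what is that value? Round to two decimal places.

Treatment A = 1/4 × 74 + 3/8 × 24 + 1/4 × 77 + 1/8 × 4 = 18.5 + 9 + 19.25 + 0.5 = 47.25
Treatment B = 2/9 × 92 + 4/9 × 114 + 1/9 × 49 + 1/9 × 88 + 1/9 × 90 = 20.4444 + 50.6667 + 5.4444 + 9.7778 + 10 = 96.3333
Treatment C = 1/9 × 40 + 2/9 × 6 + 1/3 × 113 + 2/9 × 2 + 1/9 × 26 = 4.4444 + 1.3333 + 37.6667 + 0.4444 + 2.8889 = 46.7778

Treatment B (96.33 QALYs)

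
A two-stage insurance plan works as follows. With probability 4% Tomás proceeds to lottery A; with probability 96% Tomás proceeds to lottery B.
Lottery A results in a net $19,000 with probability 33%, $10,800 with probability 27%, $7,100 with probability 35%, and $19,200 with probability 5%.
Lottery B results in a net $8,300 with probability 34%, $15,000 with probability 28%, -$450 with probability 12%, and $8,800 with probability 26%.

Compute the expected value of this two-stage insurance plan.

$9,391

EV(A) = 0.33 × 19000 + 0.27 × 10800 + 0.35 × 7100 + 0.05 × 19200 = 6270 + 2916 + 2485 + 960 = 12631
EV(B) = 0.34 × 8300 + 0.28 × 15000 + 0.12 × (-450) + 0.26 × 8800 = 2822 + 4200 − 54 + 2288 = 9256
Overall = 0.04 × 12631 + 0.96 × 9256 = 505.24 + 8885.76 = 9391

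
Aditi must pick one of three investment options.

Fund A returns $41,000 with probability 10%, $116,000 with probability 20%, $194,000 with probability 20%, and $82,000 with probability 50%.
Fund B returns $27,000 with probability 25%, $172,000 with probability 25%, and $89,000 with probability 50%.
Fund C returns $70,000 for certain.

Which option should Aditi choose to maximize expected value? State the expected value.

Fund A = 0.1 × 41000 + 0.2 × 116000 + 0.2 × 194000 + 0.5 × 82000 = 4100 + 23200 + 38800 + 41000 = 107100
Fund B = 0.25 × 27000 + 0.25 × 172000 + 0.5 × 89000 = 6750 + 43000 + 44500 = 94250
Fund C: 70000 (certain)

Fund A ($107,100)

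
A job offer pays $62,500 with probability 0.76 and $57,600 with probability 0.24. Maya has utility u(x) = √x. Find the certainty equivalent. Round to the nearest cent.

E[u] = 0.76·√62500 + 0.24·√57600 = 0.76·250 + 0.24·240 = 247.6
CE = (247.6)² = 61305.76

$61,305.76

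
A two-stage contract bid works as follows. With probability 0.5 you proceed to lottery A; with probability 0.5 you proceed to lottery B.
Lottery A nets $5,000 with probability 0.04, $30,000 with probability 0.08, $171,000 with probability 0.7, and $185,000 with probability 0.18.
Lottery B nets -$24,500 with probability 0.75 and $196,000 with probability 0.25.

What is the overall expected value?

$93,112.50

EV(A) = 0.04 × 5000 + 0.08 × 30000 + 0.7 × 171000 + 0.18 × 185000 = 200 + 2400 + 119700 + 33300 = 155600
EV(B) = 0.75 × (-24500) + 0.25 × 196000 = -18375 + 49000 = 30625
Overall = 0.5 × 155600 + 0.5 × 30625 = 77800 + 15312.5 = 93112.5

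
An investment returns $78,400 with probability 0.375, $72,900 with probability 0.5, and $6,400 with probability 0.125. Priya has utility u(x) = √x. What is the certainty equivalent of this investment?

$62,500

E[u] = 0.375·√78400 + 0.5·√72900 + 0.125·√6400 = 0.375·280 + 0.5·270 + 0.125·80 = 250
CE = (250)² = 62500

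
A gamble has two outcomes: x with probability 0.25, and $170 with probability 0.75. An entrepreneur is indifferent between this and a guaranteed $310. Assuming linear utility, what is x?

0.25·x + 0.75·170 = 310
0.25·x = 310 − 127.5 = 182.5
x = 182.5 / 0.25 = 730

x = $730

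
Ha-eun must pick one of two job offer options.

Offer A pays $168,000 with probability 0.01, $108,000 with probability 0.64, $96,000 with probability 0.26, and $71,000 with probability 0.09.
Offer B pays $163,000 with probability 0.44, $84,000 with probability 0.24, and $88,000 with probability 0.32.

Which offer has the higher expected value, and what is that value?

Offer A = 0.01 × 168000 + 0.64 × 108000 + 0.26 × 96000 + 0.09 × 71000 = 1680 + 69120 + 24960 + 6390 = 102150
Offer B = 0.44 × 163000 + 0.24 × 84000 + 0.32 × 88000 = 71720 + 20160 + 28160 = 120040

Offer B ($120,040)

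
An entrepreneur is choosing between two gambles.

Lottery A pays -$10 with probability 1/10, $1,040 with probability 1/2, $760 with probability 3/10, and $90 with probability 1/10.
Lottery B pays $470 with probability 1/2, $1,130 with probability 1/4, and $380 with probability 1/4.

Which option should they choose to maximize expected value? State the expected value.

Lottery A ($756)

Lottery A = 1/10 × (-10) + 1/2 × 1040 + 3/10 × 760 + 1/10 × 90 = -1 + 520 + 228 + 9 = 756
Lottery B = 1/2 × 470 + 1/4 × 1130 + 1/4 × 380 = 235 + 282.5 + 95 = 612.5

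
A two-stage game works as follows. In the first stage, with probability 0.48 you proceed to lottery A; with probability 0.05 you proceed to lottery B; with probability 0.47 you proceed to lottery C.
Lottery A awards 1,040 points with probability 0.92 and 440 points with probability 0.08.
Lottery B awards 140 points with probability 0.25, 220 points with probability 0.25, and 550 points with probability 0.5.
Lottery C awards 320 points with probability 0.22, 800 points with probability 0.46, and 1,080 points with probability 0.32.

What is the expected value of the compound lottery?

862.89 points

EV(A) = 0.92 × 1040 + 0.08 × 440 = 956.8 + 35.2 = 992
EV(B) = 0.25 × 140 + 0.25 × 220 + 0.5 × 550 = 35 + 55 + 275 = 365
EV(C) = 0.22 × 320 + 0.46 × 800 + 0.32 × 1080 = 70.4 + 368 + 345.6 = 784
Overall = 0.48 × 992 + 0.05 × 365 + 0.47 × 784 = 476.16 + 18.25 + 368.48 = 862.89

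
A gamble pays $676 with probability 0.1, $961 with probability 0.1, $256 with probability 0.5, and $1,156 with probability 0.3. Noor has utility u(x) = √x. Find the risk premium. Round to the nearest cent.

$67.29

E[u] = 0.1·√676 + 0.1·√961 + 0.5·√256 + 0.3·√1156 = 0.1·26 + 0.1·31 + 0.5·16 + 0.3·34 = 23.9
CE = (23.9)² = 571.21
Risk premium = EV − CE = 638.5 − 571.21 = 67.29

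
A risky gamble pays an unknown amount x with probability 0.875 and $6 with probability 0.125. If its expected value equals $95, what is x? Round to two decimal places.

x = $107.71

0.875·x + 0.125·6 = 95
0.875·x = 95 − 0.75 = 94.25
x = 94.25 / 0.875 = 107.7143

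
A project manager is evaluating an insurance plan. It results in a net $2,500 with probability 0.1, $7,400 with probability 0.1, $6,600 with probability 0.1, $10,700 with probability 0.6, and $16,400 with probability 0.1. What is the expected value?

$9,710

EV = 0.1 × 2500 + 0.1 × 7400 + 0.1 × 6600 + 0.6 × 10700 + 0.1 × 16400 = 250 + 740 + 660 + 6420 + 1640 = 9710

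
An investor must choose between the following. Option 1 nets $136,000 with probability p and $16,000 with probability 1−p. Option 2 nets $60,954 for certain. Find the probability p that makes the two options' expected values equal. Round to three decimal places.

p·136000 + (1−p)·16000 = 60954
120000p + 16000 = 60954
p = (60954 − 16000) / 120000

p = 0.375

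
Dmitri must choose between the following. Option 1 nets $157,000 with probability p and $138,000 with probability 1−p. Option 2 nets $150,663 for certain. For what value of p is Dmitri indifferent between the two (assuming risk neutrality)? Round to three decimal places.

p·157000 + (1−p)·138000 = 150663
19000p + 138000 = 150663
p = (150663 − 138000) / 19000

p = 0.666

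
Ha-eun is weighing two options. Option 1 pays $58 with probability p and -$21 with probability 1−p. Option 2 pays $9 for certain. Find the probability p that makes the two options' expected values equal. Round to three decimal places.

p·58 + (1−p)·(-21) = 9
79p − 21 = 9
p = (9 + 21) / 79

p = 0.380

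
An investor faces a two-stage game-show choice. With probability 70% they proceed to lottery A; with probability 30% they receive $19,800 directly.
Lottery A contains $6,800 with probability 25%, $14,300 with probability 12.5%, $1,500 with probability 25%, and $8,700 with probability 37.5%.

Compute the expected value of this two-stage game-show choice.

EV(A) = 0.25 × 6800 + 0.125 × 14300 + 0.25 × 1500 + 0.375 × 8700 = 1700 + 1787.5 + 375 + 3262.5 = 7125
Branch B: 19800 (certain)
Overall = 0.7 × 7125 + 0.3 × 19800 = 4987.5 + 5940 = 10927.5

$10,927.50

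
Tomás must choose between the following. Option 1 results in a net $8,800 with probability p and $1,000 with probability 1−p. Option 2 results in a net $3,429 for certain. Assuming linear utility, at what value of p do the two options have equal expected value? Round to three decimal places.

p = 0.311

p·8800 + (1−p)·1000 = 3429
7800p + 1000 = 3429
p = (3429 − 1000) / 7800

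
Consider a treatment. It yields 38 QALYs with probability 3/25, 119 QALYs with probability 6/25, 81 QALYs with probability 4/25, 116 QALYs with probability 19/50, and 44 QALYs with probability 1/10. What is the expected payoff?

94.56 QALYs

EV = 3/25 × 38 + 6/25 × 119 + 4/25 × 81 + 19/50 × 116 + 1/10 × 44 = 4.56 + 28.56 + 12.96 + 44.08 + 4.4 = 94.56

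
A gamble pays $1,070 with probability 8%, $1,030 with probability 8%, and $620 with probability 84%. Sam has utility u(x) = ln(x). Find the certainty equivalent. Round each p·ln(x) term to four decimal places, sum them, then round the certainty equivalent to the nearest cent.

$674.52

E[u] = 0.08·ln(1070) + 0.08·ln(1030) + 0.84·ln(620) = 0.5580 + 0.5550 + 5.4010 = 6.5140
CE = e^6.5140 ≈ 674.52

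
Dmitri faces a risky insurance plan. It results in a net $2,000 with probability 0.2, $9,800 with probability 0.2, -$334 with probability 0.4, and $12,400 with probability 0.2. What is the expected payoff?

EV = 0.2 × 2000 + 0.2 × 9800 + 0.4 × (-334) + 0.2 × 12400 = 400 + 1960 − 133.6 + 2480 = 4706.4

$4,706.40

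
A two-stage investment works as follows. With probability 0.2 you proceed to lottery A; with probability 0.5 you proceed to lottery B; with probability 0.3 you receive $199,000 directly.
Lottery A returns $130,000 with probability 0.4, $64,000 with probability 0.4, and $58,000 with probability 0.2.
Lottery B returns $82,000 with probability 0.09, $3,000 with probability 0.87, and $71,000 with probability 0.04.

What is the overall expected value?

$83,955

EV(A) = 0.4 × 130000 + 0.4 × 64000 + 0.2 × 58000 = 52000 + 25600 + 11600 = 89200
EV(B) = 0.09 × 82000 + 0.87 × 3000 + 0.04 × 71000 = 7380 + 2610 + 2840 = 12830
Branch C: 199000 (certain)
Overall = 0.2 × 89200 + 0.5 × 12830 + 0.3 × 199000 = 17840 + 6415 + 59700 = 83955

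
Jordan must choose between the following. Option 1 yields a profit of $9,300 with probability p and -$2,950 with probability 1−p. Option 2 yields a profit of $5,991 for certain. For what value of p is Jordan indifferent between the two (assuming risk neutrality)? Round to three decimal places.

p·9300 + (1−p)·(-2950) = 5991
12250p − 2950 = 5991
p = (5991 + 2950) / 12250

p = 0.730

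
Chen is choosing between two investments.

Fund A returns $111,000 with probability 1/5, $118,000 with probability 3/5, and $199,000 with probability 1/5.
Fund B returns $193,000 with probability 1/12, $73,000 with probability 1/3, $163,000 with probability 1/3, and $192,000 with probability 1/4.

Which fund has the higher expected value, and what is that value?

Fund B ($142,750)

Fund A = 1/5 × 111000 + 3/5 × 118000 + 1/5 × 199000 = 22200 + 70800 + 39800 = 132800
Fund B = 1/12 × 193000 + 1/3 × 73000 + 1/3 × 163000 + 1/4 × 192000 = 16083.3333 + 24333.3333 + 54333.3333 + 48000 = 142750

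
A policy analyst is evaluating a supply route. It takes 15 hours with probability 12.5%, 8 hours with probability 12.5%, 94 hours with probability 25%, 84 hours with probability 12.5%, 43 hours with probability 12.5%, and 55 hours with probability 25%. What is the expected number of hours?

56 hours

EV = 0.125 × 15 + 0.125 × 8 + 0.25 × 94 + 0.125 × 84 + 0.125 × 43 + 0.25 × 55 = 1.875 + 1 + 23.5 + 10.5 + 5.375 + 13.75 = 56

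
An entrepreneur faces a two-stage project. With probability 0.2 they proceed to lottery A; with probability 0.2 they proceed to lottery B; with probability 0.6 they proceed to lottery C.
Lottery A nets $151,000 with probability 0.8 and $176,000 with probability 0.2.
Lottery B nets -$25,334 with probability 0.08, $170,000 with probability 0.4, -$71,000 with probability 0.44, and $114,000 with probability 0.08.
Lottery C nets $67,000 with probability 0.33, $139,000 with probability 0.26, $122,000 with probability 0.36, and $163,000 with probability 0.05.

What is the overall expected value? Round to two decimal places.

$106,162.66

EV(A) = 0.8 × 151000 + 0.2 × 176000 = 120800 + 35200 = 156000
EV(B) = 0.08 × (-25334) + 0.4 × 170000 + 0.44 × (-71000) + 0.08 × 114000 = -2026.72 + 68000 − 31240 + 9120 = 43853.28
EV(C) = 0.33 × 67000 + 0.26 × 139000 + 0.36 × 122000 + 0.05 × 163000 = 22110 + 36140 + 43920 + 8150 = 110320
Overall = 0.2 × 156000 + 0.2 × 43853.28 + 0.6 × 110320 = 31200 + 8770.656 + 66192 = 106162.656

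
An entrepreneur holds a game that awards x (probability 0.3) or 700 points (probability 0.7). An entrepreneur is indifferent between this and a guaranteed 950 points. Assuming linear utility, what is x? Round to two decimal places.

x = 1533.33 points

0.3·x + 0.7·700 = 950
0.3·x = 950 − 490 = 460
x = 460 / 0.3 = 1533.3333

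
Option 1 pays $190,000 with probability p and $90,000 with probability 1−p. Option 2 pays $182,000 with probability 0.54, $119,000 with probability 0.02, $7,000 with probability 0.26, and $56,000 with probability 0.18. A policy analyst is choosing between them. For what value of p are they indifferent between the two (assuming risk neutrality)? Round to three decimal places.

EV(Option 2) = 0.54 × 182000 + 0.02 × 119000 + 0.26 × 7000 + 0.18 × 56000 = 98280 + 2380 + 1820 + 10080 = 112560
p·190000 + (1−p)·90000 = 112560
100000p + 90000 = 112560
p = (112560 − 90000) / 100000

p = 0.226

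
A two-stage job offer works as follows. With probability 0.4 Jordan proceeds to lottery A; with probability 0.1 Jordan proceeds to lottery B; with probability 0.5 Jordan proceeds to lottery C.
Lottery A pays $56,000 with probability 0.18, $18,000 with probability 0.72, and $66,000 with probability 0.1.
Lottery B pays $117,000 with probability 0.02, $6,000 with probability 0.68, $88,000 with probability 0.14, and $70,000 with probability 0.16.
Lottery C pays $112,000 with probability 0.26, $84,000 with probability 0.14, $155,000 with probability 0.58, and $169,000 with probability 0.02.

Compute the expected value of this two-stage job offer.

EV(A) = 0.18 × 56000 + 0.72 × 18000 + 0.1 × 66000 = 10080 + 12960 + 6600 = 29640
EV(B) = 0.02 × 117000 + 0.68 × 6000 + 0.14 × 88000 + 0.16 × 70000 = 2340 + 4080 + 12320 + 11200 = 29940
EV(C) = 0.26 × 112000 + 0.14 × 84000 + 0.58 × 155000 + 0.02 × 169000 = 29120 + 11760 + 89900 + 3380 = 134160
Overall = 0.4 × 29640 + 0.1 × 29940 + 0.5 × 134160 = 11856 + 2994 + 67080 = 81930

$81,930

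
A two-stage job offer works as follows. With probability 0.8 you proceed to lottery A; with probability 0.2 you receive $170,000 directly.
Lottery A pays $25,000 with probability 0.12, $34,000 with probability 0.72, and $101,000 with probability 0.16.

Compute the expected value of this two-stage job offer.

EV(A) = 0.12 × 25000 + 0.72 × 34000 + 0.16 × 101000 = 3000 + 24480 + 16160 = 43640
Branch B: 170000 (certain)
Overall = 0.8 × 43640 + 0.2 × 170000 = 34912 + 34000 = 68912

$68,912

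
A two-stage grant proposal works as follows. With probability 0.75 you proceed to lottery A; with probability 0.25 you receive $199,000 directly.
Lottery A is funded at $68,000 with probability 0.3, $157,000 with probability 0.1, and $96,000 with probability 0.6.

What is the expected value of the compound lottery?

$120,025

EV(A) = 0.3 × 68000 + 0.1 × 157000 + 0.6 × 96000 = 20400 + 15700 + 57600 = 93700
Branch B: 199000 (certain)
Overall = 0.75 × 93700 + 0.25 × 199000 = 70275 + 49750 = 120025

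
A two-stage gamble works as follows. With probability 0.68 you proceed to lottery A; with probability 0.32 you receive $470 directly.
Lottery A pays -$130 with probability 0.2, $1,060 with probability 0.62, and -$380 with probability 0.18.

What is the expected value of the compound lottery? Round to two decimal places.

$533.10

EV(A) = 0.2 × (-130) + 0.62 × 1060 + 0.18 × (-380) = -26 + 657.2 − 68.4 = 562.8
Branch B: 470 (certain)
Overall = 0.68 × 562.8 + 0.32 × 470 = 382.704 + 150.4 = 533.104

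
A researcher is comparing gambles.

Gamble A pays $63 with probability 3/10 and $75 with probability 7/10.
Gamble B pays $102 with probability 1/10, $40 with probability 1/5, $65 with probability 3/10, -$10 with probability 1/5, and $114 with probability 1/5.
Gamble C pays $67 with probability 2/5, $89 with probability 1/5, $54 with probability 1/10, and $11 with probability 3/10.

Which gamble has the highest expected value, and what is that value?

Gamble A ($71.40)

Gamble A = 3/10 × 63 + 7/10 × 75 = 18.9 + 52.5 = 71.4
Gamble B = 1/10 × 102 + 1/5 × 40 + 3/10 × 65 + 1/5 × (-10) + 1/5 × 114 = 10.2 + 8 + 19.5 − 2 + 22.8 = 58.5
Gamble C = 2/5 × 67 + 1/5 × 89 + 1/10 × 54 + 3/10 × 11 = 26.8 + 17.8 + 5.4 + 3.3 = 53.3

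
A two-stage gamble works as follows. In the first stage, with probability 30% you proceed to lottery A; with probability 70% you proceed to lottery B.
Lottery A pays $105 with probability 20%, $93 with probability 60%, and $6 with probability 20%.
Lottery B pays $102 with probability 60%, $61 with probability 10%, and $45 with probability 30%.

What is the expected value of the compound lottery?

$79.96

EV(A) = 0.2 × 105 + 0.6 × 93 + 0.2 × 6 = 21 + 55.8 + 1.2 = 78
EV(B) = 0.6 × 102 + 0.1 × 61 + 0.3 × 45 = 61.2 + 6.1 + 13.5 = 80.8
Overall = 0.3 × 78 + 0.7 × 80.8 = 23.4 + 56.56 = 79.96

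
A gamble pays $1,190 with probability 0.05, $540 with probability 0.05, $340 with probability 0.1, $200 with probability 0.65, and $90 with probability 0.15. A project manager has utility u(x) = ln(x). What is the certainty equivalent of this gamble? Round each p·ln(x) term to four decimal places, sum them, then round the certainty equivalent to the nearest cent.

E[u] = 0.05·ln(1190) + 0.05·ln(540) + 0.1·ln(340) + 0.65·ln(200) + 0.15·ln(90) = 0.3541 + 0.3146 + 0.5829 + 3.4439 + 0.6750 = 5.3705
CE = e^5.3705 ≈ 214.97

$214.97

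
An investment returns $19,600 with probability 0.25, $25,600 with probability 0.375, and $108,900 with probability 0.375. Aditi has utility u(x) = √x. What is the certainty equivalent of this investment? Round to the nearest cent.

$47,851.56

E[u] = 0.25·√19600 + 0.375·√25600 + 0.375·√108900 = 0.25·140 + 0.375·160 + 0.375·330 = 218.75
CE = (218.75)² = 47851.5625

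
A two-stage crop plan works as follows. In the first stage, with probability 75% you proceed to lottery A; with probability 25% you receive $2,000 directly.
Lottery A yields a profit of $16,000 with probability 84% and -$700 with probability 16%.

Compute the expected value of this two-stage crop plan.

EV(A) = 0.84 × 16000 + 0.16 × (-700) = 13440 − 112 = 13328
Branch B: 2000 (certain)
Overall = 0.75 × 13328 + 0.25 × 2000 = 9996 + 500 = 10496

$10,496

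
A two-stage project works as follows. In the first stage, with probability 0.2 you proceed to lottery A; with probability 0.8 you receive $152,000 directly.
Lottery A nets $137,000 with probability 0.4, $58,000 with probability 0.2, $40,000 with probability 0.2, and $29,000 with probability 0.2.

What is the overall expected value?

$137,640

EV(A) = 0.4 × 137000 + 0.2 × 58000 + 0.2 × 40000 + 0.2 × 29000 = 54800 + 11600 + 8000 + 5800 = 80200
Branch B: 152000 (certain)
Overall = 0.2 × 80200 + 0.8 × 152000 = 16040 + 121600 = 137640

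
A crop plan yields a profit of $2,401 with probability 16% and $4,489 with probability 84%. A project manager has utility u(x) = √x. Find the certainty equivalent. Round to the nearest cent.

$4,111.37

E[u] = 0.16·√2401 + 0.84·√4489 = 0.16·49 + 0.84·67 = 64.12
CE = (64.12)² = 4111.3744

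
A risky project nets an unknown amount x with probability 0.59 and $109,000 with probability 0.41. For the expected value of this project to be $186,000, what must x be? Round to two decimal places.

x = $239,508.47

0.59·x + 0.41·109000 = 186000
0.59·x = 186000 − 44690 = 141310
x = 141310 / 0.59 = 239508.4746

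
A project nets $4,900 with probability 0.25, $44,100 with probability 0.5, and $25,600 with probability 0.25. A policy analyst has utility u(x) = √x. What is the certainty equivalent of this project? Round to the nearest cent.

$26,406.25

E[u] = 0.25·√4900 + 0.5·√44100 + 0.25·√25600 = 0.25·70 + 0.5·210 + 0.25·160 = 162.5
CE = (162.5)² = 26406.25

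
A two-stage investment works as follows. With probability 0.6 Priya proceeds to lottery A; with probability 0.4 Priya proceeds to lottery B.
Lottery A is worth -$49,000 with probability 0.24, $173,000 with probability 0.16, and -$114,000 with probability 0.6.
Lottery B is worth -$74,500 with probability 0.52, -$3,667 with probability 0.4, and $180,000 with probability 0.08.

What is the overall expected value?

EV(A) = 0.24 × (-49000) + 0.16 × 173000 + 0.6 × (-114000) = -11760 + 27680 − 68400 = -52480
EV(B) = 0.52 × (-74500) + 0.4 × (-3667) + 0.08 × 180000 = -38740 − 1466.8 + 14400 = -25806.8
Overall = 0.6 × (-52480) + 0.4 × (-25806.8) = -31488 − 10322.72 = -41810.72

-$41,810.72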